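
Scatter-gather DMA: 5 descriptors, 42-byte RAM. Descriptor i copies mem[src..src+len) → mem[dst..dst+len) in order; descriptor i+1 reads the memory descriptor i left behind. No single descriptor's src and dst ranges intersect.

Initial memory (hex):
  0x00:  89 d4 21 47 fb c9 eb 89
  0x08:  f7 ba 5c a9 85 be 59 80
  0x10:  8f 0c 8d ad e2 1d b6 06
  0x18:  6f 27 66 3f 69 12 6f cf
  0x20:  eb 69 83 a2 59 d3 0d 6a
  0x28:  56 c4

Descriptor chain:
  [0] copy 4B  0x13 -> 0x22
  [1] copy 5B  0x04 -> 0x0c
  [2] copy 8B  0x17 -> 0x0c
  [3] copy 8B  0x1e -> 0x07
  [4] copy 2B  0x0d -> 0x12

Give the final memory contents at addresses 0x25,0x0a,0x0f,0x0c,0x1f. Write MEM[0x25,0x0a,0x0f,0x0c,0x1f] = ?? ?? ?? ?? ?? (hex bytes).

MEM[0x25,0x0a,0x0f,0x0c,0x1f] = b6 69 66 e2 cf

#0 dst[0x22+4] := {0xad,0xe2,0x1d,0xb6}
#1 dst[0x0c+5] := {0xfb,0xc9,0xeb,0x89,0xf7}
#2 dst[0x0c+8] := {0x06,0x6f,0x27,0x66,0x3f,0x69,0x12,0x6f}
#3 dst[0x07+8] := {0x6f,0xcf,0xeb,0x69,0xad,0xe2,0x1d,0xb6}
#4 dst[0x12+2] := {0x1d,0xb6}
query mem[0x25]=0xb6, mem[0x0a]=0x69, mem[0x0f]=0x66, mem[0x0c]=0xe2, mem[0x1f]=0xcf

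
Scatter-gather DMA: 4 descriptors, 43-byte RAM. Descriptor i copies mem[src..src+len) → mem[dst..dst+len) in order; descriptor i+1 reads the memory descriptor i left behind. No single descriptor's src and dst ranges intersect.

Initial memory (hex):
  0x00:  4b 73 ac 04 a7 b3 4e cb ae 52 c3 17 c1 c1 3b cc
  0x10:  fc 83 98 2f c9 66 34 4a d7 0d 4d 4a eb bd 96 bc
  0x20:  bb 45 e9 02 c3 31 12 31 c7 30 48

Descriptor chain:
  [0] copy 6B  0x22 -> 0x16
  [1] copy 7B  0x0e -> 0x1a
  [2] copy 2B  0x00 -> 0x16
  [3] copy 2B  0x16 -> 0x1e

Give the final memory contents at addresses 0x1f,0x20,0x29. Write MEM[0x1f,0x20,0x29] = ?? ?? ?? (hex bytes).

MEM[0x1f,0x20,0x29] = 73 c9 30

[0] 0x22->0x16 len=6 : e9 02 c3 31 12 31
[1] 0x0e->0x1a len=7 : 3b cc fc 83 98 2f c9
[2] 0x00->0x16 len=2 : 4b 73
[3] 0x16->0x1e len=2 : 4b 73
query mem[0x1f]=0x73, mem[0x20]=0xc9, mem[0x29]=0x30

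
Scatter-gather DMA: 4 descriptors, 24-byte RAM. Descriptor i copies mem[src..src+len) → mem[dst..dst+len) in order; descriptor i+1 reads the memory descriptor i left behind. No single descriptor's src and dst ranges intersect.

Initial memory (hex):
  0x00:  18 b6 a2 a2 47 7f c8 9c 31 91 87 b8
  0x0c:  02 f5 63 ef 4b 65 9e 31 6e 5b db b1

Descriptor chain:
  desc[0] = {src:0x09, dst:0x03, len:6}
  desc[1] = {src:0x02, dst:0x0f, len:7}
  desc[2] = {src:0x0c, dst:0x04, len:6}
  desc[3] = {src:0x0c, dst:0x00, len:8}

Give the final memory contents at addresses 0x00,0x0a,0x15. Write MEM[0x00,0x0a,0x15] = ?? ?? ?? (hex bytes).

MEM[0x00,0x0a,0x15] = 02 87 63

[0] 0x09->0x03 len=6 : 91 87 b8 02 f5 63
[1] 0x02->0x0f len=7 : a2 91 87 b8 02 f5 63
[2] 0x0c->0x04 len=6 : 02 f5 63 a2 91 87
[3] 0x0c->0x00 len=8 : 02 f5 63 a2 91 87 b8 02
query mem[0x00]=0x02, mem[0x0a]=0x87, mem[0x15]=0x63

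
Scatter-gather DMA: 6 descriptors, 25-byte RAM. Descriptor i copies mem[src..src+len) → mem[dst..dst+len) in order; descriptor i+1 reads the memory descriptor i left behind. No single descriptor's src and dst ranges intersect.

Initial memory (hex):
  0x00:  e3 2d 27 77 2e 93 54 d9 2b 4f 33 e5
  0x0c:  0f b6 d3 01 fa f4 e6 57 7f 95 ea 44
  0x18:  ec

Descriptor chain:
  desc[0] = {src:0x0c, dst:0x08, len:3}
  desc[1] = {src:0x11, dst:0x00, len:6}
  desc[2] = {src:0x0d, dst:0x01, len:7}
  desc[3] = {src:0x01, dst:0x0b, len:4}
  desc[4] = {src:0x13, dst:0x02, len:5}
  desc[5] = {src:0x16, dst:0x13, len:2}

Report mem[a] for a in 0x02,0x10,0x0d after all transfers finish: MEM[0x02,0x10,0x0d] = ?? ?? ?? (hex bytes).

MEM[0x02,0x10,0x0d] = 57 fa 01

  after D0: wrote 3B at 0x08 = 0fb6d3
  after D1: wrote 6B at 0x00 = f4e6577f95ea
  after D2: wrote 7B at 0x01 = b6d301faf4e657
  after D3: wrote 4B at 0x0b = b6d301fa
  after D4: wrote 5B at 0x02 = 577f95ea44
  after D5: wrote 2B at 0x13 = ea44
query mem[0x02]=0x57, mem[0x10]=0xfa, mem[0x0d]=0x01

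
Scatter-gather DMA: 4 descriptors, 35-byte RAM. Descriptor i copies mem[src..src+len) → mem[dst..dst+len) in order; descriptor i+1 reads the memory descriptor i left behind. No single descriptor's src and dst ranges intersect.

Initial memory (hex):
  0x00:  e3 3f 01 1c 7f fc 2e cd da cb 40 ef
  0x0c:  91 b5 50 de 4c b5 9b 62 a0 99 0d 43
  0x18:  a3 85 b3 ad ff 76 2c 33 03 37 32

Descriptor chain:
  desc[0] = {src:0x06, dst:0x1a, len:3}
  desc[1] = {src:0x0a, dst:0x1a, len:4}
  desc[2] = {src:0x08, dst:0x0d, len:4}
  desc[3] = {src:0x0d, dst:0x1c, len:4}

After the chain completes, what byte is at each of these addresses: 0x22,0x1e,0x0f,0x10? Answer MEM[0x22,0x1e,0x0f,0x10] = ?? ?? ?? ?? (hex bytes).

  after D0: wrote 3B at 0x1a = 2ecdda
  after D1: wrote 4B at 0x1a = 40ef91b5
  after D2: wrote 4B at 0x0d = dacb40ef
  after D3: wrote 4B at 0x1c = dacb40ef
query mem[0x22]=0x32, mem[0x1e]=0x40, mem[0x0f]=0x40, mem[0x10]=0xef

MEM[0x22,0x1e,0x0f,0x10] = 32 40 40 ef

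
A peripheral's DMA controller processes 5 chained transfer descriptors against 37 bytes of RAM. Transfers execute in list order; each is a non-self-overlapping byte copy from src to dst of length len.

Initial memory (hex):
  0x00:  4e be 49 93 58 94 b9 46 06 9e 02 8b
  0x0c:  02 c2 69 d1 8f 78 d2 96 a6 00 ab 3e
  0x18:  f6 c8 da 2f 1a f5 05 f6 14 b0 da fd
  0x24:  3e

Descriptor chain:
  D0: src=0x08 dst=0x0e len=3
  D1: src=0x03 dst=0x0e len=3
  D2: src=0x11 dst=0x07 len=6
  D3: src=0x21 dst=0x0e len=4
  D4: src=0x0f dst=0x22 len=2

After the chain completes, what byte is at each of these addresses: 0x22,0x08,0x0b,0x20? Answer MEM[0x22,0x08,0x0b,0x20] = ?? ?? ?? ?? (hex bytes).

MEM[0x22,0x08,0x0b,0x20] = da d2 00 14

[0] 0x08->0x0e len=3 : 06 9e 02
[1] 0x03->0x0e len=3 : 93 58 94
[2] 0x11->0x07 len=6 : 78 d2 96 a6 00 ab
[3] 0x21->0x0e len=4 : b0 da fd 3e
[4] 0x0f->0x22 len=2 : da fd
query mem[0x22]=0xda, mem[0x08]=0xd2, mem[0x0b]=0x00, mem[0x20]=0x14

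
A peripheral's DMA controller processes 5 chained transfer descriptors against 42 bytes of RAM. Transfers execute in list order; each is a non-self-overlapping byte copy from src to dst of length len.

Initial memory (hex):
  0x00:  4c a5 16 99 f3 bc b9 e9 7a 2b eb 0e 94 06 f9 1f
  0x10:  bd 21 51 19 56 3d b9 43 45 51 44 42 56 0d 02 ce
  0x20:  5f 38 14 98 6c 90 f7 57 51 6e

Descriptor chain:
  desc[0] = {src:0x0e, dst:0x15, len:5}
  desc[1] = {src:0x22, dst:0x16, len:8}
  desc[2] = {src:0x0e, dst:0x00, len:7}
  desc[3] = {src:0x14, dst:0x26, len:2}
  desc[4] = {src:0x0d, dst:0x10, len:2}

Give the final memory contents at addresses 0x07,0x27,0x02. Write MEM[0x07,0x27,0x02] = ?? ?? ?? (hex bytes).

MEM[0x07,0x27,0x02] = e9 f9 bd

  after D0: wrote 5B at 0x15 = f91fbd2151
  after D1: wrote 8B at 0x16 = 14986c90f757516e
  after D2: wrote 7B at 0x00 = f91fbd21511956
  after D3: wrote 2B at 0x26 = 56f9
  after D4: wrote 2B at 0x10 = 06f9
query mem[0x07]=0xe9, mem[0x27]=0xf9, mem[0x02]=0xbd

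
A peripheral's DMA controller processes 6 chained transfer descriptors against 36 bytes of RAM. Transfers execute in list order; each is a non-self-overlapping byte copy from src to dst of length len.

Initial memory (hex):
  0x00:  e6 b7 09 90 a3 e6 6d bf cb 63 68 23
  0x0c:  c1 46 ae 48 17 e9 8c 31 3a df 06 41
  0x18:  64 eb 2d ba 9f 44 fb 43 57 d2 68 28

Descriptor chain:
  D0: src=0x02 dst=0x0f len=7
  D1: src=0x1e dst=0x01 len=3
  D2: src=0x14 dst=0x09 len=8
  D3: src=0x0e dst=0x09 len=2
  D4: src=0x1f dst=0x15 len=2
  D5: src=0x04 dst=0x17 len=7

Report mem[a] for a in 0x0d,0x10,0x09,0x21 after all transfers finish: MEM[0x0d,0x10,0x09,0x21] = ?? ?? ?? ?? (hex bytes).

MEM[0x0d,0x10,0x09,0x21] = 64 ba eb d2

  after D0: wrote 7B at 0x0f = 0990a3e66dbfcb
  after D1: wrote 3B at 0x01 = fb4357
  after D2: wrote 8B at 0x09 = bfcb064164eb2dba
  after D3: wrote 2B at 0x09 = eb2d
  after D4: wrote 2B at 0x15 = 4357
  after D5: wrote 7B at 0x17 = a3e66dbfcbeb2d
query mem[0x0d]=0x64, mem[0x10]=0xba, mem[0x09]=0xeb, mem[0x21]=0xd2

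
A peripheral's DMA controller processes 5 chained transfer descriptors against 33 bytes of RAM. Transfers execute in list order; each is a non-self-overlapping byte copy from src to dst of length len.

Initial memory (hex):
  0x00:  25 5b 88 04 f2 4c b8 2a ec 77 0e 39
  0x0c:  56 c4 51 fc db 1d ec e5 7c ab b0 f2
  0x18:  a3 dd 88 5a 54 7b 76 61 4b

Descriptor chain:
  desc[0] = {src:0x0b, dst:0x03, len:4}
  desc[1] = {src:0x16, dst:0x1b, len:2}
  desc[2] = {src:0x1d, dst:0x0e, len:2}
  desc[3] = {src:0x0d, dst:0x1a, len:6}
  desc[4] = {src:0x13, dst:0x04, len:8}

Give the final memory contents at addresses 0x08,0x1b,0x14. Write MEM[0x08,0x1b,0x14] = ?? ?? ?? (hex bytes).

D0: mem[0x03..0x06] <- [39 56 c4 51]
D1: mem[0x1b..0x1c] <- [b0 f2]
D2: mem[0x0e..0x0f] <- [7b 76]
D3: mem[0x1a..0x1f] <- [c4 7b 76 db 1d ec]
D4: mem[0x04..0x0b] <- [e5 7c ab b0 f2 a3 dd c4]
query mem[0x08]=0xf2, mem[0x1b]=0x7b, mem[0x14]=0x7c

MEM[0x08,0x1b,0x14] = f2 7b 7c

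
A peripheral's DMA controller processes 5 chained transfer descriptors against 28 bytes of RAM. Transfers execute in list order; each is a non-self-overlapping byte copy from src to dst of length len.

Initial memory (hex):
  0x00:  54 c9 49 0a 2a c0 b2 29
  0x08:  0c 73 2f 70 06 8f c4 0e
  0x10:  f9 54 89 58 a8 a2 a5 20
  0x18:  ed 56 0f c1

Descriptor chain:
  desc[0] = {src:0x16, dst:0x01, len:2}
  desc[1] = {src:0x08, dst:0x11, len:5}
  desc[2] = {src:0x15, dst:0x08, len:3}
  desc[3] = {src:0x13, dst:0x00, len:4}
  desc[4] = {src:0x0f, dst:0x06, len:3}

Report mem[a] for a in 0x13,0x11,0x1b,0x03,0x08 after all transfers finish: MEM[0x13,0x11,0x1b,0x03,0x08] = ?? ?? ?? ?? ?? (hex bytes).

  after D0: wrote 2B at 0x01 = a520
  after D1: wrote 5B at 0x11 = 0c732f7006
  after D2: wrote 3B at 0x08 = 06a520
  after D3: wrote 4B at 0x00 = 2f7006a5
  after D4: wrote 3B at 0x06 = 0ef90c
query mem[0x13]=0x2f, mem[0x11]=0x0c, mem[0x1b]=0xc1, mem[0x03]=0xa5, mem[0x08]=0x0c

MEM[0x13,0x11,0x1b,0x03,0x08] = 2f 0c c1 a5 0c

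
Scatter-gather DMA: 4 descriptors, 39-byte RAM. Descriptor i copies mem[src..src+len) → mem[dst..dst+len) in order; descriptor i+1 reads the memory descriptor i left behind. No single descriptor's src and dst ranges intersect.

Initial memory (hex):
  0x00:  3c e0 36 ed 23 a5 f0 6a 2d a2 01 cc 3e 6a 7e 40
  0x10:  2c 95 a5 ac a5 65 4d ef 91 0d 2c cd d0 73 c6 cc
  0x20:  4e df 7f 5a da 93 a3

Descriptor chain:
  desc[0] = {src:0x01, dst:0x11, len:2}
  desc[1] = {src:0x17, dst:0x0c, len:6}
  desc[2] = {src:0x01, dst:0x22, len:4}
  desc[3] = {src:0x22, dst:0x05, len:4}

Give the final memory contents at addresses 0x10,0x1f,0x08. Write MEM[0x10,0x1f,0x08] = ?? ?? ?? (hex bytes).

MEM[0x10,0x1f,0x08] = cd cc 23

[0] 0x01->0x11 len=2 : e0 36
[1] 0x17->0x0c len=6 : ef 91 0d 2c cd d0
[2] 0x01->0x22 len=4 : e0 36 ed 23
[3] 0x22->0x05 len=4 : e0 36 ed 23
query mem[0x10]=0xcd, mem[0x1f]=0xcc, mem[0x08]=0x23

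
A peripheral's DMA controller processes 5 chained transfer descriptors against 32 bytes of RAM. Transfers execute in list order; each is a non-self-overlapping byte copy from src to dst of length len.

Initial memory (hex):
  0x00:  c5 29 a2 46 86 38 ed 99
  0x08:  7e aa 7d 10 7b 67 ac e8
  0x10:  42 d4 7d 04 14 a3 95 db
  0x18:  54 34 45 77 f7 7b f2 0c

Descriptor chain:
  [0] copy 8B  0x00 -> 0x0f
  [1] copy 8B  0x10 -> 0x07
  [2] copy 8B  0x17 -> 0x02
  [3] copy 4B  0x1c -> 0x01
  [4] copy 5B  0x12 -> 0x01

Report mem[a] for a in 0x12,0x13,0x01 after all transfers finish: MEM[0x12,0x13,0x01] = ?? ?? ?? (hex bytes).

MEM[0x12,0x13,0x01] = 46 86 46

D0: mem[0x0f..0x16] <- [c5 29 a2 46 86 38 ed 99]
D1: mem[0x07..0x0e] <- [29 a2 46 86 38 ed 99 db]
D2: mem[0x02..0x09] <- [db 54 34 45 77 f7 7b f2]
D3: mem[0x01..0x04] <- [f7 7b f2 0c]
D4: mem[0x01..0x05] <- [46 86 38 ed 99]
query mem[0x12]=0x46, mem[0x13]=0x86, mem[0x01]=0x46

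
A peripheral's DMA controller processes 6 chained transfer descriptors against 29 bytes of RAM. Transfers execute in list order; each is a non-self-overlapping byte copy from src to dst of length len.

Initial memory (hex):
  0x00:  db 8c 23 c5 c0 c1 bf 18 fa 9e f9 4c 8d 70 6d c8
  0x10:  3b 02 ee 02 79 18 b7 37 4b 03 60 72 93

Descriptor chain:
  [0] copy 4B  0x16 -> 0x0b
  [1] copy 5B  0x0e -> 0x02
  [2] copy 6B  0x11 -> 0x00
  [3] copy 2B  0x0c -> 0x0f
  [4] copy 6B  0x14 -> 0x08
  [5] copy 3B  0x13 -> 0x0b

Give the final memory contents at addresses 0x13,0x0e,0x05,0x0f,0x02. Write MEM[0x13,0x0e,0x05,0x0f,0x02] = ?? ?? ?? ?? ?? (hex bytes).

D0: mem[0x0b..0x0e] <- [b7 37 4b 03]
D1: mem[0x02..0x06] <- [03 c8 3b 02 ee]
D2: mem[0x00..0x05] <- [02 ee 02 79 18 b7]
D3: mem[0x0f..0x10] <- [37 4b]
D4: mem[0x08..0x0d] <- [79 18 b7 37 4b 03]
D5: mem[0x0b..0x0d] <- [02 79 18]
query mem[0x13]=0x02, mem[0x0e]=0x03, mem[0x05]=0xb7, mem[0x0f]=0x37, mem[0x02]=0x02

MEM[0x13,0x0e,0x05,0x0f,0x02] = 02 03 b7 37 02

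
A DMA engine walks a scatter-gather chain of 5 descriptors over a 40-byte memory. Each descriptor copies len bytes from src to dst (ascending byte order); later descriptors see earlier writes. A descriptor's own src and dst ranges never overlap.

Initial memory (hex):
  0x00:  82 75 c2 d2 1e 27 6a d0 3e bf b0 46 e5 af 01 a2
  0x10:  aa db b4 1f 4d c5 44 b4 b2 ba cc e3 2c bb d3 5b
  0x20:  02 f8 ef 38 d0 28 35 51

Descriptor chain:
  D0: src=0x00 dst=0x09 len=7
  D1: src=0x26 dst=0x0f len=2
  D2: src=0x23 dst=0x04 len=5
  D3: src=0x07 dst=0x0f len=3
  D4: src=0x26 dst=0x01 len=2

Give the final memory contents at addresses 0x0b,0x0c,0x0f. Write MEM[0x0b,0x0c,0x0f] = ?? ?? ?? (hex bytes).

[0] 0x00->0x09 len=7 : 82 75 c2 d2 1e 27 6a
[1] 0x26->0x0f len=2 : 35 51
[2] 0x23->0x04 len=5 : 38 d0 28 35 51
[3] 0x07->0x0f len=3 : 35 51 82
[4] 0x26->0x01 len=2 : 35 51
query mem[0x0b]=0xc2, mem[0x0c]=0xd2, mem[0x0f]=0x35

MEM[0x0b,0x0c,0x0f] = c2 d2 35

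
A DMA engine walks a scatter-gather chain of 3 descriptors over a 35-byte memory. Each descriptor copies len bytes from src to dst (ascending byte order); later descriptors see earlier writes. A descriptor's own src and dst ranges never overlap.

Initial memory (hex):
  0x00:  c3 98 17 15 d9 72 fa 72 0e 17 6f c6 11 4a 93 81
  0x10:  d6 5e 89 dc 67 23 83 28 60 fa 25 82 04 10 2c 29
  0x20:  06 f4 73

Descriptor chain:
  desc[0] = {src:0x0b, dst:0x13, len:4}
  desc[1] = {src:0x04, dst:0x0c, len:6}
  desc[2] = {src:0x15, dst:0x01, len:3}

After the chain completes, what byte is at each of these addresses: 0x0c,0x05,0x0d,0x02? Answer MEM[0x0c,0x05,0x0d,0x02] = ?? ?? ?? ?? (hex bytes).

MEM[0x0c,0x05,0x0d,0x02] = d9 72 72 93

#0 dst[0x13+4] := {0xc6,0x11,0x4a,0x93}
#1 dst[0x0c+6] := {0xd9,0x72,0xfa,0x72,0x0e,0x17}
#2 dst[0x01+3] := {0x4a,0x93,0x28}
query mem[0x0c]=0xd9, mem[0x05]=0x72, mem[0x0d]=0x72, mem[0x02]=0x93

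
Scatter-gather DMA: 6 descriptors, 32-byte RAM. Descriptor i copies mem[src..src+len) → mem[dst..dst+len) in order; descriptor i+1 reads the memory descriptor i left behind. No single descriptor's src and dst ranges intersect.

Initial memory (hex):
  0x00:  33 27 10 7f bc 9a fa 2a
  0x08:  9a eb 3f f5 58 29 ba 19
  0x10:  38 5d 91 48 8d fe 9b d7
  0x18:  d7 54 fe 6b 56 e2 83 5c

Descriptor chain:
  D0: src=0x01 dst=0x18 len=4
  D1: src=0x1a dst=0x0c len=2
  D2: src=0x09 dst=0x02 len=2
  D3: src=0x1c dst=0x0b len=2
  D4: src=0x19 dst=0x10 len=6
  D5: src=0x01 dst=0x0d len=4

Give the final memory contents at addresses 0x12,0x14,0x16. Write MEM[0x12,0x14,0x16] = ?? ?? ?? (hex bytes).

#0 dst[0x18+4] := {0x27,0x10,0x7f,0xbc}
#1 dst[0x0c+2] := {0x7f,0xbc}
#2 dst[0x02+2] := {0xeb,0x3f}
#3 dst[0x0b+2] := {0x56,0xe2}
#4 dst[0x10+6] := {0x10,0x7f,0xbc,0x56,0xe2,0x83}
#5 dst[0x0d+4] := {0x27,0xeb,0x3f,0xbc}
query mem[0x12]=0xbc, mem[0x14]=0xe2, mem[0x16]=0x9b

MEM[0x12,0x14,0x16] = bc e2 9b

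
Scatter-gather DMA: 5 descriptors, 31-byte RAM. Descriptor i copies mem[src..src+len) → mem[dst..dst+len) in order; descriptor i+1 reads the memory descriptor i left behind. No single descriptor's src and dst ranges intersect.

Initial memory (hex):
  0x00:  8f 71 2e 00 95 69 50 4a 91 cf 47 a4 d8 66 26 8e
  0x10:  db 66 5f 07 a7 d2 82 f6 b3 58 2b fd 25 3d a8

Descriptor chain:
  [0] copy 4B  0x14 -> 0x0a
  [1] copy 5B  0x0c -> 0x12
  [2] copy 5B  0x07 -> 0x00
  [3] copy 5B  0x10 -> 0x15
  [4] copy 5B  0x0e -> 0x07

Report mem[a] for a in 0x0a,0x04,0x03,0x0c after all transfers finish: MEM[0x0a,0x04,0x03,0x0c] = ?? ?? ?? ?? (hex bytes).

MEM[0x0a,0x04,0x03,0x0c] = 66 d2 a7 82

#0 dst[0x0a+4] := {0xa7,0xd2,0x82,0xf6}
#1 dst[0x12+5] := {0x82,0xf6,0x26,0x8e,0xdb}
#2 dst[0x00+5] := {0x4a,0x91,0xcf,0xa7,0xd2}
#3 dst[0x15+5] := {0xdb,0x66,0x82,0xf6,0x26}
#4 dst[0x07+5] := {0x26,0x8e,0xdb,0x66,0x82}
query mem[0x0a]=0x66, mem[0x04]=0xd2, mem[0x03]=0xa7, mem[0x0c]=0x82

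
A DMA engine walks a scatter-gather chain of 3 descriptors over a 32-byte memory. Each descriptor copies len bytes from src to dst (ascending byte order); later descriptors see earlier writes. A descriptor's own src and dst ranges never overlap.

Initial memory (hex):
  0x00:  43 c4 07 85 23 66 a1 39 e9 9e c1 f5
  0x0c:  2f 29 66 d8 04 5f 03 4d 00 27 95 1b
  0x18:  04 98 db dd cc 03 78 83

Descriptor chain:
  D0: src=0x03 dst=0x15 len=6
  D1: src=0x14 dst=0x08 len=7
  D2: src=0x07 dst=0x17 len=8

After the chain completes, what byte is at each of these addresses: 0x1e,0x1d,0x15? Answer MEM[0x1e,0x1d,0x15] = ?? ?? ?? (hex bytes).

MEM[0x1e,0x1d,0x15] = e9 39 85

  after D0: wrote 6B at 0x15 = 852366a139e9
  after D1: wrote 7B at 0x08 = 00852366a139e9
  after D2: wrote 8B at 0x17 = 3900852366a139e9
query mem[0x1e]=0xe9, mem[0x1d]=0x39, mem[0x15]=0x85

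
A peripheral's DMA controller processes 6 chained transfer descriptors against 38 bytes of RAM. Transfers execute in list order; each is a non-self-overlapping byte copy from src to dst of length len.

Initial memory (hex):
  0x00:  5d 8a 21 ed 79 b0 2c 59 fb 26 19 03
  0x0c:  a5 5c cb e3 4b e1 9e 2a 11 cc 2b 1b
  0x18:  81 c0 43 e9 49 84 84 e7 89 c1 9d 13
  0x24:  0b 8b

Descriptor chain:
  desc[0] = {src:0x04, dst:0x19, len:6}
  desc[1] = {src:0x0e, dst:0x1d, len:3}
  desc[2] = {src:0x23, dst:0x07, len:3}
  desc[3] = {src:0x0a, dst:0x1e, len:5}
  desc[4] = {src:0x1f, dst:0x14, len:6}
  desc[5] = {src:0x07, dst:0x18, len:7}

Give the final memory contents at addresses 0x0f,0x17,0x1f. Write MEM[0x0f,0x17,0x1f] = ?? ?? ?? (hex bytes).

[0] 0x04->0x19 len=6 : 79 b0 2c 59 fb 26
[1] 0x0e->0x1d len=3 : cb e3 4b
[2] 0x23->0x07 len=3 : 13 0b 8b
[3] 0x0a->0x1e len=5 : 19 03 a5 5c cb
[4] 0x1f->0x14 len=6 : 03 a5 5c cb 13 0b
[5] 0x07->0x18 len=7 : 13 0b 8b 19 03 a5 5c
query mem[0x0f]=0xe3, mem[0x17]=0xcb, mem[0x1f]=0x03

MEM[0x0f,0x17,0x1f] = e3 cb 03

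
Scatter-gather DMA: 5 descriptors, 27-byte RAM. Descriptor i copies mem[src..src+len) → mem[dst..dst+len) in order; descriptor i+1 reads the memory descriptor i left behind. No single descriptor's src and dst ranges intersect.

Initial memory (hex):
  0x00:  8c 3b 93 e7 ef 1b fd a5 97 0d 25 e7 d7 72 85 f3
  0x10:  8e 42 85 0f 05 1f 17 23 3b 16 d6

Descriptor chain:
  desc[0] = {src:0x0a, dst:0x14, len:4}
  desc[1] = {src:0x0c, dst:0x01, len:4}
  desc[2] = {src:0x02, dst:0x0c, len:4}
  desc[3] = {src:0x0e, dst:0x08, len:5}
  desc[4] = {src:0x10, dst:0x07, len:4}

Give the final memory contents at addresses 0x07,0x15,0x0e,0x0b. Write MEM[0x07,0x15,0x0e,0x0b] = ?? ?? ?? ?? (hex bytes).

D0: mem[0x14..0x17] <- [25 e7 d7 72]
D1: mem[0x01..0x04] <- [d7 72 85 f3]
D2: mem[0x0c..0x0f] <- [72 85 f3 1b]
D3: mem[0x08..0x0c] <- [f3 1b 8e 42 85]
D4: mem[0x07..0x0a] <- [8e 42 85 0f]
query mem[0x07]=0x8e, mem[0x15]=0xe7, mem[0x0e]=0xf3, mem[0x0b]=0x42

MEM[0x07,0x15,0x0e,0x0b] = 8e e7 f3 42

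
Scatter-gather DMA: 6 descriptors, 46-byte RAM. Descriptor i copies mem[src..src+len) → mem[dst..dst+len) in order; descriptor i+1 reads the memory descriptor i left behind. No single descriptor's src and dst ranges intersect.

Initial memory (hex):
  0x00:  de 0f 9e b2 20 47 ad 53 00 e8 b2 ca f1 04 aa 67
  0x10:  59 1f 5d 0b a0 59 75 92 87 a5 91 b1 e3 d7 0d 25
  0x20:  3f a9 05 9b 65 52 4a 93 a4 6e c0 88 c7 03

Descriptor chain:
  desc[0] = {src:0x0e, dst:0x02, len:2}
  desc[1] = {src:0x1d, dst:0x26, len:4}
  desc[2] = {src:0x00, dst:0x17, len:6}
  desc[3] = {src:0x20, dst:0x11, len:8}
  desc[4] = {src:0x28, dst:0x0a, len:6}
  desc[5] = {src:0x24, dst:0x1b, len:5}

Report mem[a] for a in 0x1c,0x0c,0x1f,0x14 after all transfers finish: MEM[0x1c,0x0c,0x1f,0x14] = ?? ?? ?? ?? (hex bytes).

  after D0: wrote 2B at 0x02 = aa67
  after D1: wrote 4B at 0x26 = d70d253f
  after D2: wrote 6B at 0x17 = de0faa672047
  after D3: wrote 8B at 0x11 = 3fa9059b6552d70d
  after D4: wrote 6B at 0x0a = 253fc088c703
  after D5: wrote 5B at 0x1b = 6552d70d25
query mem[0x1c]=0x52, mem[0x0c]=0xc0, mem[0x1f]=0x25, mem[0x14]=0x9b

MEM[0x1c,0x0c,0x1f,0x14] = 52 c0 25 9b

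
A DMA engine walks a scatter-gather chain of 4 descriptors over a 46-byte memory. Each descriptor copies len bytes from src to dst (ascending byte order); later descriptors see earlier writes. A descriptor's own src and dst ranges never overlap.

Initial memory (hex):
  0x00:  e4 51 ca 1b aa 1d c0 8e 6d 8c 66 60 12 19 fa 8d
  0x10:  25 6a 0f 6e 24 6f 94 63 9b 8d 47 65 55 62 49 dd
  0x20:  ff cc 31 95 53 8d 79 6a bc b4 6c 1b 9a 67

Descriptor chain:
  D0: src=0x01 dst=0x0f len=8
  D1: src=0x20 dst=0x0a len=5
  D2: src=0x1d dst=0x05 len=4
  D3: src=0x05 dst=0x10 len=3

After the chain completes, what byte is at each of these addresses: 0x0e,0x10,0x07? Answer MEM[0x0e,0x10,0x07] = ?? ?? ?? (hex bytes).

MEM[0x0e,0x10,0x07] = 53 62 dd

[0] 0x01->0x0f len=8 : 51 ca 1b aa 1d c0 8e 6d
[1] 0x20->0x0a len=5 : ff cc 31 95 53
[2] 0x1d->0x05 len=4 : 62 49 dd ff
[3] 0x05->0x10 len=3 : 62 49 dd
query mem[0x0e]=0x53, mem[0x10]=0x62, mem[0x07]=0xdd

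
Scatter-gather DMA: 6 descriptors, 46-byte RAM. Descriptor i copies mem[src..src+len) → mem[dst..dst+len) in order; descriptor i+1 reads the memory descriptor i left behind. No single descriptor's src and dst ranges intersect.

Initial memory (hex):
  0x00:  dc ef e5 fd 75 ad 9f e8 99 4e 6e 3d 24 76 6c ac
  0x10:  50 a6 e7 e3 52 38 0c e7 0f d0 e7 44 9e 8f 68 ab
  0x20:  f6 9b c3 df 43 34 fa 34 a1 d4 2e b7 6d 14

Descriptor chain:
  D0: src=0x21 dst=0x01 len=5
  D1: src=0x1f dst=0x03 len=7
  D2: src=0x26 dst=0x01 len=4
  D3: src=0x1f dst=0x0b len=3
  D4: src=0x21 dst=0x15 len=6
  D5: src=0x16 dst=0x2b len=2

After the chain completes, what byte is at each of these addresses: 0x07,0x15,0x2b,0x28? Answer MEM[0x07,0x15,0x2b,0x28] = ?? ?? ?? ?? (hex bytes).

MEM[0x07,0x15,0x2b,0x28] = df 9b c3 a1

  after D0: wrote 5B at 0x01 = 9bc3df4334
  after D1: wrote 7B at 0x03 = abf69bc3df4334
  after D2: wrote 4B at 0x01 = fa34a1d4
  after D3: wrote 3B at 0x0b = abf69b
  after D4: wrote 6B at 0x15 = 9bc3df4334fa
  after D5: wrote 2B at 0x2b = c3df
query mem[0x07]=0xdf, mem[0x15]=0x9b, mem[0x2b]=0xc3, mem[0x28]=0xa1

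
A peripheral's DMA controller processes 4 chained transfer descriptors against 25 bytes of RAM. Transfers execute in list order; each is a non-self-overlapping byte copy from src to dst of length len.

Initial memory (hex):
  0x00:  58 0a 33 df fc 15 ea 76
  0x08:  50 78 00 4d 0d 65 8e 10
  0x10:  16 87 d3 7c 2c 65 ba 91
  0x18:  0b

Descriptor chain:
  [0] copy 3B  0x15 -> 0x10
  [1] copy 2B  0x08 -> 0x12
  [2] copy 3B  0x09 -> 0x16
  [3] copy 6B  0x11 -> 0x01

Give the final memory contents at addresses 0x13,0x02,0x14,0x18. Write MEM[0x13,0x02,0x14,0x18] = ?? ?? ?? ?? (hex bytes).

MEM[0x13,0x02,0x14,0x18] = 78 50 2c 4d

[0] 0x15->0x10 len=3 : 65 ba 91
[1] 0x08->0x12 len=2 : 50 78
[2] 0x09->0x16 len=3 : 78 00 4d
[3] 0x11->0x01 len=6 : ba 50 78 2c 65 78
query mem[0x13]=0x78, mem[0x02]=0x50, mem[0x14]=0x2c, mem[0x18]=0x4d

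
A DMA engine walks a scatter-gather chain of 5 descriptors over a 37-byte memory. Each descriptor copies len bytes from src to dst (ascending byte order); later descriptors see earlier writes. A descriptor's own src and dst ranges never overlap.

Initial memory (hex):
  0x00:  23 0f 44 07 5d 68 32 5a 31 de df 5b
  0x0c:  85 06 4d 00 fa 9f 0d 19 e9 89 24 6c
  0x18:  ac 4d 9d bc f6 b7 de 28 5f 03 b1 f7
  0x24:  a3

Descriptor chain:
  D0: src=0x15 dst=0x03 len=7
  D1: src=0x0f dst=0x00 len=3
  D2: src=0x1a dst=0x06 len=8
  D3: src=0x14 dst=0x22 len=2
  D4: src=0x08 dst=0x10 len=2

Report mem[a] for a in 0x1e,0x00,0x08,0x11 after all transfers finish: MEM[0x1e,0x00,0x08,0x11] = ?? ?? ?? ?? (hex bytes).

D0: mem[0x03..0x09] <- [89 24 6c ac 4d 9d bc]
D1: mem[0x00..0x02] <- [00 fa 9f]
D2: mem[0x06..0x0d] <- [9d bc f6 b7 de 28 5f 03]
D3: mem[0x22..0x23] <- [e9 89]
D4: mem[0x10..0x11] <- [f6 b7]
query mem[0x1e]=0xde, mem[0x00]=0x00, mem[0x08]=0xf6, mem[0x11]=0xb7

MEM[0x1e,0x00,0x08,0x11] = de 00 f6 b7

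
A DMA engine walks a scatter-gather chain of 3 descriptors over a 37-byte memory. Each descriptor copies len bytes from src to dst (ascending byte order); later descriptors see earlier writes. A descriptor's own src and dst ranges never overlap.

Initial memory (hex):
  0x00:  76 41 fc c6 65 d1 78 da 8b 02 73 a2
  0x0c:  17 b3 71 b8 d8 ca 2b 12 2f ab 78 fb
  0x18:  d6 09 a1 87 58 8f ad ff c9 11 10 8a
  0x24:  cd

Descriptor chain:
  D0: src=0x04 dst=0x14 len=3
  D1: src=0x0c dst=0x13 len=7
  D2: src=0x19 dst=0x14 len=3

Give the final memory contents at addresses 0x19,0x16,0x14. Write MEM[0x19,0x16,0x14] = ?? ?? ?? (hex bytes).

MEM[0x19,0x16,0x14] = 2b 87 2b

[0] 0x04->0x14 len=3 : 65 d1 78
[1] 0x0c->0x13 len=7 : 17 b3 71 b8 d8 ca 2b
[2] 0x19->0x14 len=3 : 2b a1 87
query mem[0x19]=0x2b, mem[0x16]=0x87, mem[0x14]=0x2b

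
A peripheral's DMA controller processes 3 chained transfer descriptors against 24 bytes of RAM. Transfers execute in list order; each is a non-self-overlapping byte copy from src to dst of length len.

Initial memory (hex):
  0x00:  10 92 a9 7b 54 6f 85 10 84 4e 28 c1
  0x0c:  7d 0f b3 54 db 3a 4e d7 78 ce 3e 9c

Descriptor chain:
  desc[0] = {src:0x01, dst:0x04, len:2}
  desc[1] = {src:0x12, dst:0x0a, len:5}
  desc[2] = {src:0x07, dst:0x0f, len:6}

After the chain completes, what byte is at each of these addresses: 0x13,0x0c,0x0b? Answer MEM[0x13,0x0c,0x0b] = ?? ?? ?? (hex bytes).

MEM[0x13,0x0c,0x0b] = d7 78 d7

#0 dst[0x04+2] := {0x92,0xa9}
#1 dst[0x0a+5] := {0x4e,0xd7,0x78,0xce,0x3e}
#2 dst[0x0f+6] := {0x10,0x84,0x4e,0x4e,0xd7,0x78}
query mem[0x13]=0xd7, mem[0x0c]=0x78, mem[0x0b]=0xd7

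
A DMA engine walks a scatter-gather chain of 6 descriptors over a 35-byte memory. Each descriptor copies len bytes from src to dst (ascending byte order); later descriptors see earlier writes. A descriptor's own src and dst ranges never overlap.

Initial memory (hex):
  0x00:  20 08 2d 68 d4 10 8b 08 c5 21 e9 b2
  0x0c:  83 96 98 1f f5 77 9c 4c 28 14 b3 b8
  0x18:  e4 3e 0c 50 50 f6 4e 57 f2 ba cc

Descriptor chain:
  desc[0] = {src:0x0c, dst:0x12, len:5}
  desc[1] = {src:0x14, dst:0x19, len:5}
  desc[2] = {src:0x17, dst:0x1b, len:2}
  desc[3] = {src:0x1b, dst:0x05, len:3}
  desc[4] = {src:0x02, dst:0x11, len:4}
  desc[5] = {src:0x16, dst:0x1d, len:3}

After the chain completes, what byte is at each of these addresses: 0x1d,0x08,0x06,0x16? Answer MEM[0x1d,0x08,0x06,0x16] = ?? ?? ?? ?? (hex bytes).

MEM[0x1d,0x08,0x06,0x16] = f5 c5 e4 f5

#0 dst[0x12+5] := {0x83,0x96,0x98,0x1f,0xf5}
#1 dst[0x19+5] := {0x98,0x1f,0xf5,0xb8,0xe4}
#2 dst[0x1b+2] := {0xb8,0xe4}
#3 dst[0x05+3] := {0xb8,0xe4,0xe4}
#4 dst[0x11+4] := {0x2d,0x68,0xd4,0xb8}
#5 dst[0x1d+3] := {0xf5,0xb8,0xe4}
query mem[0x1d]=0xf5, mem[0x08]=0xc5, mem[0x06]=0xe4, mem[0x16]=0xf5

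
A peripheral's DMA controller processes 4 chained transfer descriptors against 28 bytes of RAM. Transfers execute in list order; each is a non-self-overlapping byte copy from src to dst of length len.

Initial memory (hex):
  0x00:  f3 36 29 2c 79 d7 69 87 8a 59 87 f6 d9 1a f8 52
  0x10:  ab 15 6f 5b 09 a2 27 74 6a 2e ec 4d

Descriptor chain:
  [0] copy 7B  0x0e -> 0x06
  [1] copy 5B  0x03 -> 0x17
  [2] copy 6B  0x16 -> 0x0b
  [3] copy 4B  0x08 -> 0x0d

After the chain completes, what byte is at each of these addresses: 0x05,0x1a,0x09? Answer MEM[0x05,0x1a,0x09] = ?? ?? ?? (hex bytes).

MEM[0x05,0x1a,0x09] = d7 f8 15

#0 dst[0x06+7] := {0xf8,0x52,0xab,0x15,0x6f,0x5b,0x09}
#1 dst[0x17+5] := {0x2c,0x79,0xd7,0xf8,0x52}
#2 dst[0x0b+6] := {0x27,0x2c,0x79,0xd7,0xf8,0x52}
#3 dst[0x0d+4] := {0xab,0x15,0x6f,0x27}
query mem[0x05]=0xd7, mem[0x1a]=0xf8, mem[0x09]=0x15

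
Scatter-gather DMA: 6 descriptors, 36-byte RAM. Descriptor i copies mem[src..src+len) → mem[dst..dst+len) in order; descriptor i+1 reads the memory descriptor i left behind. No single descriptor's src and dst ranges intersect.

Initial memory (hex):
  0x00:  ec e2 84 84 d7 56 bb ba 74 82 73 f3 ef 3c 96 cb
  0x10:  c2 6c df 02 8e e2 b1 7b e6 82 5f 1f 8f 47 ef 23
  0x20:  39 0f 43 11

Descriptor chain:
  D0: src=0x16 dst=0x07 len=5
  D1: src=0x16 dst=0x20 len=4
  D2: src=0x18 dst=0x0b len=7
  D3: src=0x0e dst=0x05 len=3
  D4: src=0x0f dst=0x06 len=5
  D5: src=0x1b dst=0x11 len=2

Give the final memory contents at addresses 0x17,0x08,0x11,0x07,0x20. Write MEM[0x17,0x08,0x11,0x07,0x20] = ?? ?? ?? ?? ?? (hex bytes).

[0] 0x16->0x07 len=5 : b1 7b e6 82 5f
[1] 0x16->0x20 len=4 : b1 7b e6 82
[2] 0x18->0x0b len=7 : e6 82 5f 1f 8f 47 ef
[3] 0x0e->0x05 len=3 : 1f 8f 47
[4] 0x0f->0x06 len=5 : 8f 47 ef df 02
[5] 0x1b->0x11 len=2 : 1f 8f
query mem[0x17]=0x7b, mem[0x08]=0xef, mem[0x11]=0x1f, mem[0x07]=0x47, mem[0x20]=0xb1

MEM[0x17,0x08,0x11,0x07,0x20] = 7b ef 1f 47 b1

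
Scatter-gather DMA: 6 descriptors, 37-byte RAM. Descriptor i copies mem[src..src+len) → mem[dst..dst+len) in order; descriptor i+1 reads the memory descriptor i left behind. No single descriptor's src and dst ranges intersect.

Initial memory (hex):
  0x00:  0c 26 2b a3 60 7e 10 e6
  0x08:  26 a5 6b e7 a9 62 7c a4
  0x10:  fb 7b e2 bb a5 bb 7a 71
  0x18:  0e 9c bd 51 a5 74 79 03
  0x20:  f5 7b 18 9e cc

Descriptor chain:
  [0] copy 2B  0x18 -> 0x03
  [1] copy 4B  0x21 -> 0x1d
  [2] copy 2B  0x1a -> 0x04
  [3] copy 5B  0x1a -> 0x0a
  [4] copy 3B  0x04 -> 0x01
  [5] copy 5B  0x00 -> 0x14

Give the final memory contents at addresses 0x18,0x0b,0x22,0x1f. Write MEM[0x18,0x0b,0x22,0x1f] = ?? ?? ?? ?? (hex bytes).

MEM[0x18,0x0b,0x22,0x1f] = bd 51 18 9e

D0: mem[0x03..0x04] <- [0e 9c]
D1: mem[0x1d..0x20] <- [7b 18 9e cc]
D2: mem[0x04..0x05] <- [bd 51]
D3: mem[0x0a..0x0e] <- [bd 51 a5 7b 18]
D4: mem[0x01..0x03] <- [bd 51 10]
D5: mem[0x14..0x18] <- [0c bd 51 10 bd]
query mem[0x18]=0xbd, mem[0x0b]=0x51, mem[0x22]=0x18, mem[0x1f]=0x9e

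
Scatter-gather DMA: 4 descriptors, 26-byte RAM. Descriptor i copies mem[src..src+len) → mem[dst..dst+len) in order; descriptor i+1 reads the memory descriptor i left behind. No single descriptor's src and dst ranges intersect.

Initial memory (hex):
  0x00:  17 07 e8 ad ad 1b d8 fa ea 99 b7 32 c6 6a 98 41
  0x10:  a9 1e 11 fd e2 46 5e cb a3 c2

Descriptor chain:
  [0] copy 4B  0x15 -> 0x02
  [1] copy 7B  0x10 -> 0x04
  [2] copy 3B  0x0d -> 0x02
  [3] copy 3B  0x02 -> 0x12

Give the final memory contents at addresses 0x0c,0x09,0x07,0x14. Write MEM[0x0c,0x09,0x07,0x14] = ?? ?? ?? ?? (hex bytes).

  after D0: wrote 4B at 0x02 = 465ecba3
  after D1: wrote 7B at 0x04 = a91e11fde2465e
  after D2: wrote 3B at 0x02 = 6a9841
  after D3: wrote 3B at 0x12 = 6a9841
query mem[0x0c]=0xc6, mem[0x09]=0x46, mem[0x07]=0xfd, mem[0x14]=0x41

MEM[0x0c,0x09,0x07,0x14] = c6 46 fd 41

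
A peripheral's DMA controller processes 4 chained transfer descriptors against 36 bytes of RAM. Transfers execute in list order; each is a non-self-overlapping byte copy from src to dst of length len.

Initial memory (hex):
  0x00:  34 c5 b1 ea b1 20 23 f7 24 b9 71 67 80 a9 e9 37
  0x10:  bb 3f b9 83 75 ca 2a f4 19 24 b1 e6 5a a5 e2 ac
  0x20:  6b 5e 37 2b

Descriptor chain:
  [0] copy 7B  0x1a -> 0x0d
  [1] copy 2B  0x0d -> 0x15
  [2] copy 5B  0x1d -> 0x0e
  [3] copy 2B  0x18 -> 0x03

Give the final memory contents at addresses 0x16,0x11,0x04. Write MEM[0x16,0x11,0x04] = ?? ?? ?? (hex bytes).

#0 dst[0x0d+7] := {0xb1,0xe6,0x5a,0xa5,0xe2,0xac,0x6b}
#1 dst[0x15+2] := {0xb1,0xe6}
#2 dst[0x0e+5] := {0xa5,0xe2,0xac,0x6b,0x5e}
#3 dst[0x03+2] := {0x19,0x24}
query mem[0x16]=0xe6, mem[0x11]=0x6b, mem[0x04]=0x24

MEM[0x16,0x11,0x04] = e6 6b 24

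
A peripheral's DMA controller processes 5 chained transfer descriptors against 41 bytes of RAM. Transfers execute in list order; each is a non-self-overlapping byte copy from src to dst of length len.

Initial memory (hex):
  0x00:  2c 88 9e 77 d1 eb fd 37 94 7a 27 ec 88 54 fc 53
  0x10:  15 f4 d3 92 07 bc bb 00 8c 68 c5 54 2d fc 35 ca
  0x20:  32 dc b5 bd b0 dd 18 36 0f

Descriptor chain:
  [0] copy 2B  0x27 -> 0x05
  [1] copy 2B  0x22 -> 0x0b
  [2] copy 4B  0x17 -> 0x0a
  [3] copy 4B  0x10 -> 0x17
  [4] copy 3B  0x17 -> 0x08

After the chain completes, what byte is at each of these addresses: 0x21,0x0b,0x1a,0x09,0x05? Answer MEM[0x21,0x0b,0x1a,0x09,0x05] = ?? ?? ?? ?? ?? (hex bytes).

MEM[0x21,0x0b,0x1a,0x09,0x05] = dc 8c 92 f4 36

D0: mem[0x05..0x06] <- [36 0f]
D1: mem[0x0b..0x0c] <- [b5 bd]
D2: mem[0x0a..0x0d] <- [00 8c 68 c5]
D3: mem[0x17..0x1a] <- [15 f4 d3 92]
D4: mem[0x08..0x0a] <- [15 f4 d3]
query mem[0x21]=0xdc, mem[0x0b]=0x8c, mem[0x1a]=0x92, mem[0x09]=0xf4, mem[0x05]=0x36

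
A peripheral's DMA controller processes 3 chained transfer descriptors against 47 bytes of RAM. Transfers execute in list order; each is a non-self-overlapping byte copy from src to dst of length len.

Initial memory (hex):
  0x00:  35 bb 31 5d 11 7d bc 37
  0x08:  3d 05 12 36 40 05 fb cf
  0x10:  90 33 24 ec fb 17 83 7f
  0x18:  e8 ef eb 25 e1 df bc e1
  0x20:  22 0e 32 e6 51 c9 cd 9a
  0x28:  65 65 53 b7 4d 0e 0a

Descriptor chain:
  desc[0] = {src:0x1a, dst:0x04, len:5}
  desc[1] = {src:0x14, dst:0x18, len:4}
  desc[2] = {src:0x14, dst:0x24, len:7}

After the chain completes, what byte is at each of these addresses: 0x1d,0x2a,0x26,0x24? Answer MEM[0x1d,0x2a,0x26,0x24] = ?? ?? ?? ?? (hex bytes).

  after D0: wrote 5B at 0x04 = eb25e1dfbc
  after D1: wrote 4B at 0x18 = fb17837f
  after D2: wrote 7B at 0x24 = fb17837ffb1783
query mem[0x1d]=0xdf, mem[0x2a]=0x83, mem[0x26]=0x83, mem[0x24]=0xfb

MEM[0x1d,0x2a,0x26,0x24] = df 83 83 fb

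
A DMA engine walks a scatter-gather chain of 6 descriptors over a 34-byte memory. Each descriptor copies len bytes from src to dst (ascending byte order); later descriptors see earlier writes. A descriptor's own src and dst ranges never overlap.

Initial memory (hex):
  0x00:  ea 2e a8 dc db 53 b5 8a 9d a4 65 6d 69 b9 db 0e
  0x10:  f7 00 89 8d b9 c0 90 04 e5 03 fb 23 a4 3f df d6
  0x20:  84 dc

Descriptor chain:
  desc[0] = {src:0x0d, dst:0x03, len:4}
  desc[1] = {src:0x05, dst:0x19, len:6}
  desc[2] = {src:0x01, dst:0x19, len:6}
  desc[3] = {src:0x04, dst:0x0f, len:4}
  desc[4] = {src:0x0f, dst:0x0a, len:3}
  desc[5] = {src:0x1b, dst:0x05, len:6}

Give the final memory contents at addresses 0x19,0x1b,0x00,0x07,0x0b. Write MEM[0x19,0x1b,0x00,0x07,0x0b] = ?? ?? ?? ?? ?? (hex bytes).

#0 dst[0x03+4] := {0xb9,0xdb,0x0e,0xf7}
#1 dst[0x19+6] := {0x0e,0xf7,0x8a,0x9d,0xa4,0x65}
#2 dst[0x19+6] := {0x2e,0xa8,0xb9,0xdb,0x0e,0xf7}
#3 dst[0x0f+4] := {0xdb,0x0e,0xf7,0x8a}
#4 dst[0x0a+3] := {0xdb,0x0e,0xf7}
#5 dst[0x05+6] := {0xb9,0xdb,0x0e,0xf7,0xd6,0x84}
query mem[0x19]=0x2e, mem[0x1b]=0xb9, mem[0x00]=0xea, mem[0x07]=0x0e, mem[0x0b]=0x0e

MEM[0x19,0x1b,0x00,0x07,0x0b] = 2e b9 ea 0e 0e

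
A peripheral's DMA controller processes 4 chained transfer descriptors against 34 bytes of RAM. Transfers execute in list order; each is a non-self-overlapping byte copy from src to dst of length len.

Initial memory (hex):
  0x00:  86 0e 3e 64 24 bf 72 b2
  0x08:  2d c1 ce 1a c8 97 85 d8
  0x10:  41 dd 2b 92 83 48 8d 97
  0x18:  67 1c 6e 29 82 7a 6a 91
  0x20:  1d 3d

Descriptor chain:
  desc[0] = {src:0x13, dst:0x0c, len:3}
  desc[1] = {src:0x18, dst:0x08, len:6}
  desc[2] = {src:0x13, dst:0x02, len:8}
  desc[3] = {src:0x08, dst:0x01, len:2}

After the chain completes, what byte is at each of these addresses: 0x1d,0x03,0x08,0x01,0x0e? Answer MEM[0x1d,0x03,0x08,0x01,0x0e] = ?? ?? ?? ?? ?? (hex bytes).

MEM[0x1d,0x03,0x08,0x01,0x0e] = 7a 83 1c 1c 48

  after D0: wrote 3B at 0x0c = 928348
  after D1: wrote 6B at 0x08 = 671c6e29827a
  after D2: wrote 8B at 0x02 = 9283488d97671c6e
  after D3: wrote 2B at 0x01 = 1c6e
query mem[0x1d]=0x7a, mem[0x03]=0x83, mem[0x08]=0x1c, mem[0x01]=0x1c, mem[0x0e]=0x48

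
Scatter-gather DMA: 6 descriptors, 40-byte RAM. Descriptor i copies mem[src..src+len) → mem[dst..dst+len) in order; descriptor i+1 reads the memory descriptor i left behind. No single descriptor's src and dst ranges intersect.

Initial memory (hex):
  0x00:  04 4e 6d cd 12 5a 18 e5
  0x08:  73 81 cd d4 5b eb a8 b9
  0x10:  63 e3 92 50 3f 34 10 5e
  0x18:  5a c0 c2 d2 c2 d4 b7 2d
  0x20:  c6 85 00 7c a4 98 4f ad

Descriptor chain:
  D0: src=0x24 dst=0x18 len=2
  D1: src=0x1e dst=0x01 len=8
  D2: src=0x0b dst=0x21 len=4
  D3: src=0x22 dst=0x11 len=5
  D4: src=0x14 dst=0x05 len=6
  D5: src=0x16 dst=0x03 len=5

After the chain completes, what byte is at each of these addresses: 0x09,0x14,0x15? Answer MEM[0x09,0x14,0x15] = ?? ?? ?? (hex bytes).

  after D0: wrote 2B at 0x18 = a498
  after D1: wrote 8B at 0x01 = b72dc685007ca498
  after D2: wrote 4B at 0x21 = d45beba8
  after D3: wrote 5B at 0x11 = 5beba8984f
  after D4: wrote 6B at 0x05 = 984f105ea498
  after D5: wrote 5B at 0x03 = 105ea498c2
query mem[0x09]=0xa4, mem[0x14]=0x98, mem[0x15]=0x4f

MEM[0x09,0x14,0x15] = a4 98 4f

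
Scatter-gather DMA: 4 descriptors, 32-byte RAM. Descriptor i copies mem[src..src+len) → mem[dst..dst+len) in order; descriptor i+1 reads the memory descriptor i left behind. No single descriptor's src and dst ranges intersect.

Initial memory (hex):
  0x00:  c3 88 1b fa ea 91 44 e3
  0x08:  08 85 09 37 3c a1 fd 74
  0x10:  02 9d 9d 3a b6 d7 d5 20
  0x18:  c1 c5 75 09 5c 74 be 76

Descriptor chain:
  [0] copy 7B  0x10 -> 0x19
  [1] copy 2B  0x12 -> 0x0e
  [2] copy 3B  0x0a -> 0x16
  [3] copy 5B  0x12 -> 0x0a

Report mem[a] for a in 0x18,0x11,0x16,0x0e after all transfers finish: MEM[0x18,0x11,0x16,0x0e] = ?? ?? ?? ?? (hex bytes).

[0] 0x10->0x19 len=7 : 02 9d 9d 3a b6 d7 d5
[1] 0x12->0x0e len=2 : 9d 3a
[2] 0x0a->0x16 len=3 : 09 37 3c
[3] 0x12->0x0a len=5 : 9d 3a b6 d7 09
query mem[0x18]=0x3c, mem[0x11]=0x9d, mem[0x16]=0x09, mem[0x0e]=0x09

MEM[0x18,0x11,0x16,0x0e] = 3c 9d 09 09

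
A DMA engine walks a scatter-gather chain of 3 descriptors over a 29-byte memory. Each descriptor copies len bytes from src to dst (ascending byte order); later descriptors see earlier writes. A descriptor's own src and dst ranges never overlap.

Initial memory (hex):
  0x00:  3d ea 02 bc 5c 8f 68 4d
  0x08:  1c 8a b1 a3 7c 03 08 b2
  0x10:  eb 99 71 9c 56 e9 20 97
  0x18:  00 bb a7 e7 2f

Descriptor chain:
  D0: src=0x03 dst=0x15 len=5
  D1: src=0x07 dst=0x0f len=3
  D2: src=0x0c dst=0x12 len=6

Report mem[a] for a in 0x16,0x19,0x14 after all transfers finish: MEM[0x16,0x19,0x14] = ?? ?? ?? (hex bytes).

[0] 0x03->0x15 len=5 : bc 5c 8f 68 4d
[1] 0x07->0x0f len=3 : 4d 1c 8a
[2] 0x0c->0x12 len=6 : 7c 03 08 4d 1c 8a
query mem[0x16]=0x1c, mem[0x19]=0x4d, mem[0x14]=0x08

MEM[0x16,0x19,0x14] = 1c 4d 08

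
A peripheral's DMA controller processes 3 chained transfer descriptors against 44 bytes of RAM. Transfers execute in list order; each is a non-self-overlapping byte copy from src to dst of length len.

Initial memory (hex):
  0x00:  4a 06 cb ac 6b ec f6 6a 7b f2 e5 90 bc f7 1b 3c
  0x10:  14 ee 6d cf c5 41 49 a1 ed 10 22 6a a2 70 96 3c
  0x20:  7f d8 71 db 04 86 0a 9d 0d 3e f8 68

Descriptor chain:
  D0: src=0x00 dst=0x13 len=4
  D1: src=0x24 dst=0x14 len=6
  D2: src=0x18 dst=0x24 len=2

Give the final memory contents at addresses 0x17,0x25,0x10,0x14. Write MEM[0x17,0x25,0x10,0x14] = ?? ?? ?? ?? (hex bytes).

MEM[0x17,0x25,0x10,0x14] = 9d 3e 14 04

#0 dst[0x13+4] := {0x4a,0x06,0xcb,0xac}
#1 dst[0x14+6] := {0x04,0x86,0x0a,0x9d,0x0d,0x3e}
#2 dst[0x24+2] := {0x0d,0x3e}
query mem[0x17]=0x9d, mem[0x25]=0x3e, mem[0x10]=0x14, mem[0x14]=0x04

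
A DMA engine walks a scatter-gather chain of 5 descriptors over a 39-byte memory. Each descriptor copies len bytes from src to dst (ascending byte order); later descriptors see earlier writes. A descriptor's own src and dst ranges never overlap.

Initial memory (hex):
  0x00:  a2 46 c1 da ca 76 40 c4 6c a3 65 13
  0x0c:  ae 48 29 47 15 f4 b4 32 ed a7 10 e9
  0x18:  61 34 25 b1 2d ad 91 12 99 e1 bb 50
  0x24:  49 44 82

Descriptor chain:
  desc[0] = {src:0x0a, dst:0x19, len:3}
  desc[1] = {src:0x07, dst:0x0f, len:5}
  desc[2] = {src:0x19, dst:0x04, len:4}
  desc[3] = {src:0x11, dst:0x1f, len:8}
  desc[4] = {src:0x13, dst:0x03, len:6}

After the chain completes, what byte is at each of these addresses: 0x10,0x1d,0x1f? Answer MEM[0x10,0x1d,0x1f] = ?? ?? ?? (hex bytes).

#0 dst[0x19+3] := {0x65,0x13,0xae}
#1 dst[0x0f+5] := {0xc4,0x6c,0xa3,0x65,0x13}
#2 dst[0x04+4] := {0x65,0x13,0xae,0x2d}
#3 dst[0x1f+8] := {0xa3,0x65,0x13,0xed,0xa7,0x10,0xe9,0x61}
#4 dst[0x03+6] := {0x13,0xed,0xa7,0x10,0xe9,0x61}
query mem[0x10]=0x6c, mem[0x1d]=0xad, mem[0x1f]=0xa3

MEM[0x10,0x1d,0x1f] = 6c ad a3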